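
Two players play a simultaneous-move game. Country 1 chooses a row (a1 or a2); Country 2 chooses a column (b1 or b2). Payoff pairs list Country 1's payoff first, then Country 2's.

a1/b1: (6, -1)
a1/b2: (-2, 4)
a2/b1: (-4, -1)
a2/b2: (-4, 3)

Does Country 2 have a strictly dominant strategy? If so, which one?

A strategy is strictly dominant if it gives Country 2 a strictly higher payoff than every other strategy, against every choice by the opponent.
b2 strictly dominates: vs a1: 4 > -1; vs a2: 3 > -1.

b2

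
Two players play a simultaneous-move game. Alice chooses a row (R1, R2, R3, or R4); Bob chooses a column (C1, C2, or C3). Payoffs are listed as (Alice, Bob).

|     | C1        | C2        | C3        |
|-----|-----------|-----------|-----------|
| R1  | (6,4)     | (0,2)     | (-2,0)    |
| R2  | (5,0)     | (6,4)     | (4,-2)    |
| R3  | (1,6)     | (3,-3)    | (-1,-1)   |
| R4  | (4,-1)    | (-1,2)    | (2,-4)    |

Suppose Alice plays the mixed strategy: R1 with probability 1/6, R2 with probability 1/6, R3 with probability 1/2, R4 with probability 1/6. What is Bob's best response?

C1

Bob's best reply maximizes expected payoff against the mix.
C1: (1/6)·4 + (1/6)·0 + (1/2)·6 + (1/6)·(-1) = 7/2
C2: (1/6)·2 + (1/6)·4 + (1/2)·(-3) + (1/6)·2 = -1/6
C3: (1/6)·0 + (1/6)·(-2) + (1/2)·(-1) + (1/6)·(-4) = -3/2
Highest expected payoff is 7/2, from C1.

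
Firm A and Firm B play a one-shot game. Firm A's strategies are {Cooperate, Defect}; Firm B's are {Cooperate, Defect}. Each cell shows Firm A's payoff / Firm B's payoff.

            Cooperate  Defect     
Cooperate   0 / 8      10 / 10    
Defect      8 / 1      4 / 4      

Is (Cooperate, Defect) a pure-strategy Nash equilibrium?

Holding Firm B at Defect: Firm A gets 10 from Cooperate, versus 4 from Defect. No profitable deviation for Firm A.
Holding Firm A at Cooperate: Firm B gets 10 from Defect, versus 8 from Cooperate. No profitable deviation for Firm B either.

Yes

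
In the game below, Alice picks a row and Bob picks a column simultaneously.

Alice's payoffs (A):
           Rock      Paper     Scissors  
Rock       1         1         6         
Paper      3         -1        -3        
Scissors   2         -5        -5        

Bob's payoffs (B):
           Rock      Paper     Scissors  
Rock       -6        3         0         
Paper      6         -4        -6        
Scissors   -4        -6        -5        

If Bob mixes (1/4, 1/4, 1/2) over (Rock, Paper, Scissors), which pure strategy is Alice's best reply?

Compute Alice's expected payoff from each pure strategy against the given mix.
Rock: (1/4)·1 + (1/4)·1 + (1/2)·6 = 7/2
Paper: (1/4)·3 + (1/4)·(-1) + (1/2)·(-3) = -1
Scissors: (1/4)·2 + (1/4)·(-5) + (1/2)·(-5) = -13/4
Highest expected payoff is 7/2, from Rock.

Rock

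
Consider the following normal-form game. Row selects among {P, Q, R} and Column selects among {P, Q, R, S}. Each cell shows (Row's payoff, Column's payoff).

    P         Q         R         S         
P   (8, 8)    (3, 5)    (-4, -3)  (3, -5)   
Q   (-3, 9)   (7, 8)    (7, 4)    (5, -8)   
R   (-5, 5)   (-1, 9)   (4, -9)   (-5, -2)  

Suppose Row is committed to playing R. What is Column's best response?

With Row fixed at R, Column's payoffs are: P → 5, Q → 9, R → -9, S → -2.
The maximum is 9, achieved by Q.

Q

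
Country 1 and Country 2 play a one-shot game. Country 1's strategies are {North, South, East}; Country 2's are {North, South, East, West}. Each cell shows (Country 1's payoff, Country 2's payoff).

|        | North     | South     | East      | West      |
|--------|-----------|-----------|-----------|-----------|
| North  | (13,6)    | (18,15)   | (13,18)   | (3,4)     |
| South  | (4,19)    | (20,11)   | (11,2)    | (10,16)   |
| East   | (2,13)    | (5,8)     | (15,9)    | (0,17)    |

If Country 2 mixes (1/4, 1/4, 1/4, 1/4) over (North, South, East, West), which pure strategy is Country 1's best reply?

North

Compute Country 1's expected payoff from each pure strategy against the given mix.
North: (1/4)·13 + (1/4)·18 + (1/4)·13 + (1/4)·3 = 47/4
South: (1/4)·4 + (1/4)·20 + (1/4)·11 + (1/4)·10 = 45/4
East: (1/4)·2 + (1/4)·5 + (1/4)·15 + (1/4)·0 = 11/2
Highest expected payoff is 47/4, from North.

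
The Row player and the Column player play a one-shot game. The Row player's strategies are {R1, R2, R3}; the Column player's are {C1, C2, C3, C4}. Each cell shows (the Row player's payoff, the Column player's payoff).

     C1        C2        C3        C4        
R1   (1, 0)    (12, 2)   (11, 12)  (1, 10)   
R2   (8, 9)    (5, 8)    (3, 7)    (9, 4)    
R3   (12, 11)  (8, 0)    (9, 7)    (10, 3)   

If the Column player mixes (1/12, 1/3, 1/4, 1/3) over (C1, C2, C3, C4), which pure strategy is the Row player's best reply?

The Row player's best reply maximizes expected payoff against the mix.
R1: (1/12)·1 + (1/3)·12 + (1/4)·11 + (1/3)·1 = 43/6
R2: (1/12)·8 + (1/3)·5 + (1/4)·3 + (1/3)·9 = 73/12
R3: (1/12)·12 + (1/3)·8 + (1/4)·9 + (1/3)·10 = 37/4
Highest expected payoff is 37/4, from R3.

R3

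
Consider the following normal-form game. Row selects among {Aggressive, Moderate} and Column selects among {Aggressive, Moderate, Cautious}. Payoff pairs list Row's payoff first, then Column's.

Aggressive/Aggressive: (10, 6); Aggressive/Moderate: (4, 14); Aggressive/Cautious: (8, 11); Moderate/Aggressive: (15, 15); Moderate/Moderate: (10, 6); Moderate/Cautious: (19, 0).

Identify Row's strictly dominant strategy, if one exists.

A strategy is strictly dominant if it gives Row a strictly higher payoff than every other strategy, against every choice by the opponent.
Moderate strictly dominates: vs Aggressive: 15 > 10; vs Moderate: 10 > 4; vs Cautious: 19 > 8.

Moderate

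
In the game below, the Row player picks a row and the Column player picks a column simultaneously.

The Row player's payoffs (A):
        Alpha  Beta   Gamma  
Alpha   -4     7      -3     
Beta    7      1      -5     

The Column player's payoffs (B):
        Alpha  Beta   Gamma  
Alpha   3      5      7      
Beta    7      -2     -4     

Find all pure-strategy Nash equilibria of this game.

A profile is a Nash equilibrium when each player is best-responding to the other.
The Row player's best responses — vs Alpha: Beta (payoff 7); vs Beta: Alpha (payoff 7); vs Gamma: Alpha (payoff -3).
The Column player's best responses — vs Alpha: Gamma (payoff 7); vs Beta: Alpha (payoff 7).
Mutual best responses occur at (Alpha, Gamma) and (Beta, Alpha); at each, neither player gains by switching.

(Alpha, Gamma) and (Beta, Alpha)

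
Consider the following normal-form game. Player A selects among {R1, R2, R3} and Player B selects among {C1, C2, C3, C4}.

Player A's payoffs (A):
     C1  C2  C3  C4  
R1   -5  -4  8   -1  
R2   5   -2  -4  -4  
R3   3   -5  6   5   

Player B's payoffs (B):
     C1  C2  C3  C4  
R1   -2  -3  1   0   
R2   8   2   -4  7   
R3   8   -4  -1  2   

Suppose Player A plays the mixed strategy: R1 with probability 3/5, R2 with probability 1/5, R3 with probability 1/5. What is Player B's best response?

Compute Player B's expected payoff from each pure strategy against the given mix.
C1: (3/5)·(-2) + (1/5)·8 + (1/5)·8 = 2
C2: (3/5)·(-3) + (1/5)·2 + (1/5)·(-4) = -11/5
C3: (3/5)·1 + (1/5)·(-4) + (1/5)·(-1) = -2/5
C4: (3/5)·0 + (1/5)·7 + (1/5)·2 = 9/5
Highest expected payoff is 2, from C1.

C1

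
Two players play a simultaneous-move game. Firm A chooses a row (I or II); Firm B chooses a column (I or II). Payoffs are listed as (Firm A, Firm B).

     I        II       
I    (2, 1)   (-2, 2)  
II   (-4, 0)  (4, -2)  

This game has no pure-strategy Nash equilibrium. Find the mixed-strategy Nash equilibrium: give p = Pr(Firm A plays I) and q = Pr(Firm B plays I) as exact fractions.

In a mixed NE each player is indifferent between their pure strategies, so the opponent's mix sets the indifference.
Firm B indifferent between I and II: p·1 + (1−p)·0 = p·2 + (1−p)·(-2) ⟹ 0 + 1p = (-2) + 4p ⟹ p = 2/3.
Firm A indifferent between I and II: q·2 + (1−q)·(-2) = q·(-4) + (1−q)·4 ⟹ (-2) + 4q = 4 + (-8)q ⟹ q = 1/2.

p = 2/3, q = 1/2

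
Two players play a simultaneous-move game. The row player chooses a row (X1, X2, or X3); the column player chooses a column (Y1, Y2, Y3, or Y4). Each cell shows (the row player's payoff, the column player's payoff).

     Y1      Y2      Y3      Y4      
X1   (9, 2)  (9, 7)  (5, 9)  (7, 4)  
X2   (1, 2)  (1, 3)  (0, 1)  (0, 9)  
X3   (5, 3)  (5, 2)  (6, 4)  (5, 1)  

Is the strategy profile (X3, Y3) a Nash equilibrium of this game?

Yes

Holding the column player at Y3: the row player gets 6 from X3, versus 5 from X1, 0 from X2. No profitable deviation for the row player.
Holding the row player at X3: the column player gets 4 from Y3, versus 3 from Y1, 2 from Y2, 1 from Y4. No profitable deviation for the column player either.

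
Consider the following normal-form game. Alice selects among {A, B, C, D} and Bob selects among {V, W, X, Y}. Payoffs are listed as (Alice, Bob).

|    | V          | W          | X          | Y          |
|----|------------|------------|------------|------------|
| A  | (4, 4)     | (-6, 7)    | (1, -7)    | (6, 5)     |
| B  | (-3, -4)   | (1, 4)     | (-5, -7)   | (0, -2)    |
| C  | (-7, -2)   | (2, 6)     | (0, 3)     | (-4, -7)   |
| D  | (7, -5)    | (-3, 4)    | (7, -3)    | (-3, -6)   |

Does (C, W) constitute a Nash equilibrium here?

Holding Bob at W: Alice gets 2 from C, versus -6 from A, 1 from B, -3 from D. No profitable deviation for Alice.
Holding Alice at C: Bob gets 6 from W, versus -2 from V, 3 from X, -7 from Y. No profitable deviation for Bob either.

Yes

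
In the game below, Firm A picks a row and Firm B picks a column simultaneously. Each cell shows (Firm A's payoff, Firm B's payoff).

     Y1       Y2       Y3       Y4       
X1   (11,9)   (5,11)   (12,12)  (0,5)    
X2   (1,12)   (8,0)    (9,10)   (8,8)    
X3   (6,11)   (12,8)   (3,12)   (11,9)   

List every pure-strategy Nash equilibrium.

(X1, Y3)

Check mutual best responses: a cell is a NE iff neither player can gain by unilaterally deviating.
Firm A's best responses — vs Y1: X1 (payoff 11); vs Y2: X3 (payoff 12); vs Y3: X1 (payoff 12); vs Y4: X3 (payoff 11).
Firm B's best responses — vs X1: Y3 (payoff 12); vs X2: Y1 (payoff 12); vs X3: Y3 (payoff 12).
The only mutual best response is (X1, Y3); neither player gains by switching there.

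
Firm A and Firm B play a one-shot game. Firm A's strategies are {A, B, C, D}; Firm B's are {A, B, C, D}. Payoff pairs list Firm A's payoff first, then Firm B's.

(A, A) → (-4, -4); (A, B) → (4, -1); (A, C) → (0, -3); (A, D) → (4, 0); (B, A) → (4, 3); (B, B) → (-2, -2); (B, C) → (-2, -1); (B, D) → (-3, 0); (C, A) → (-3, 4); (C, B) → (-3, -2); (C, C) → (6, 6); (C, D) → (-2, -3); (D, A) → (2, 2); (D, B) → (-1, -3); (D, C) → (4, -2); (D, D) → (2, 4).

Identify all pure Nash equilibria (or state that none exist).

(A, D), (B, A), and (C, C)

Check mutual best responses: a cell is a NE iff neither player can gain by unilaterally deviating.
Firm A's best responses — vs A: B (payoff 4); vs B: A (payoff 4); vs C: C (payoff 6); vs D: A (payoff 4).
Firm B's best responses — vs A: D (payoff 0); vs B: A (payoff 3); vs C: C (payoff 6); vs D: D (payoff 4).
Mutual best responses occur at (A, D), (B, A), and (C, C); at each, neither player gains by switching.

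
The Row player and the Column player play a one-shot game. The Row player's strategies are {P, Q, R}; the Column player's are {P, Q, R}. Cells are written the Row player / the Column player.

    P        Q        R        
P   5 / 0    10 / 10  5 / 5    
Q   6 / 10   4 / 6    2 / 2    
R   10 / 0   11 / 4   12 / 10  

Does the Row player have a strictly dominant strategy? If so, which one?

R

Check whether one of the Row player's strategies beats all alternatives regardless of what the opponent does.
R strictly dominates: vs P: 10 > each of {5, 6}; vs Q: 11 > each of {10, 4}; vs R: 12 > each of {5, 2}.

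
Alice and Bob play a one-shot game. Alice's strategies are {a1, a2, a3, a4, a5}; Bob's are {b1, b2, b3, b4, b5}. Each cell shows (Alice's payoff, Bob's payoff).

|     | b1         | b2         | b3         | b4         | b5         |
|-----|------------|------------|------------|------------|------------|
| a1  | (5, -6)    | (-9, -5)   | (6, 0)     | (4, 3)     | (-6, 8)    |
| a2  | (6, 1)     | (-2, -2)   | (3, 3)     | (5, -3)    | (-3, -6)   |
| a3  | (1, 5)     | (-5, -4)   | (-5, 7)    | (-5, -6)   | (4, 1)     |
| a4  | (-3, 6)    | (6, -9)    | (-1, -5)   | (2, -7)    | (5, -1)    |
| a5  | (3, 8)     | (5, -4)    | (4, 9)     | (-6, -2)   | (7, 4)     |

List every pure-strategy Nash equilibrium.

A profile is a Nash equilibrium when each player is best-responding to the other.
Alice's best responses — vs b1: a2 (payoff 6); vs b2: a4 (payoff 6); vs b3: a1 (payoff 6); vs b4: a2 (payoff 5); vs b5: a5 (payoff 7).
Bob's best responses — vs a1: b5 (payoff 8); vs a2: b3 (payoff 3); vs a3: b3 (payoff 7); vs a4: b1 (payoff 6); vs a5: b3 (payoff 9).
No cell has both players best-responding. For instance, Alice's best reply to b2 is a4, but against a4 Bob prefers b1 over b2.

There is no pure-strategy Nash equilibrium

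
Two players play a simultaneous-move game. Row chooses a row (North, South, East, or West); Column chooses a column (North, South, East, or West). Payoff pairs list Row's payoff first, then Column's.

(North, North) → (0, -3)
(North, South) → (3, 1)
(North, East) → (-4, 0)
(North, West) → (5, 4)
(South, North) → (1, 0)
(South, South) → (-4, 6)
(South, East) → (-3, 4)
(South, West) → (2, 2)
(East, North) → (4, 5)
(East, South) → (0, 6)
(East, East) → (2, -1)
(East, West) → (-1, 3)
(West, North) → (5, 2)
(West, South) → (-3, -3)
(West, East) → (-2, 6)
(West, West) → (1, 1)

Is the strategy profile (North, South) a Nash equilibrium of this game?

No

Holding Column at South: Row gets 3 from North, versus -4 from South, 0 from East, -3 from West. No profitable deviation for Row.
Holding Row at North: Column gets 1 from South but could get 4 by switching to West. Column has a profitable deviation.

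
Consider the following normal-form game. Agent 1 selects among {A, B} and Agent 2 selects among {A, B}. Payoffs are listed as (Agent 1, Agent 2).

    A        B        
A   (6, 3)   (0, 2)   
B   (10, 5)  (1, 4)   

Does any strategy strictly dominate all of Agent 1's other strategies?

B

A strategy is strictly dominant if it gives Agent 1 a strictly higher payoff than every other strategy, against every choice by the opponent.
B strictly dominates: vs A: 10 > 6; vs B: 1 > 0.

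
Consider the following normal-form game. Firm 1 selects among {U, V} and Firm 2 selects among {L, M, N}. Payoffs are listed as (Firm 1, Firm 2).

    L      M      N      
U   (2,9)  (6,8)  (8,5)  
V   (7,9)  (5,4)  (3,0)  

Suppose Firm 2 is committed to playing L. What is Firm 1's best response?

V

With Firm 2 fixed at L, Firm 1's payoffs are: U → 2, V → 7.
The maximum is 7, achieved by V.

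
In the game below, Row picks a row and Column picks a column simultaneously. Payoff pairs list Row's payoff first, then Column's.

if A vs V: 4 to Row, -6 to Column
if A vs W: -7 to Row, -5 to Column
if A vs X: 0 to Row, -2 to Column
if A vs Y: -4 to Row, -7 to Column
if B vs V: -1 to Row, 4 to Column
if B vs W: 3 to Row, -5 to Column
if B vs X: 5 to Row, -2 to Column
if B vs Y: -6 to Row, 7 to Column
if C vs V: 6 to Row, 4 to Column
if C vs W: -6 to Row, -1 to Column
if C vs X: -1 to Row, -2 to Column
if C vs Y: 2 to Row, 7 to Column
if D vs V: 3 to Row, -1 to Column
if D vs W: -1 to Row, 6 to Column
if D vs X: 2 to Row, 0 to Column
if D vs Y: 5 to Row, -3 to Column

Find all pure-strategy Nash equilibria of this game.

There is no pure-strategy Nash equilibrium

Check mutual best responses: a cell is a NE iff neither player can gain by unilaterally deviating.
Row's best responses — vs V: C (payoff 6); vs W: B (payoff 3); vs X: B (payoff 5); vs Y: D (payoff 5).
Column's best responses — vs A: X (payoff -2); vs B: Y (payoff 7); vs C: Y (payoff 7); vs D: W (payoff 6).
No cell has both players best-responding. For instance, Row's best reply to V is C, but against C Column prefers Y over V.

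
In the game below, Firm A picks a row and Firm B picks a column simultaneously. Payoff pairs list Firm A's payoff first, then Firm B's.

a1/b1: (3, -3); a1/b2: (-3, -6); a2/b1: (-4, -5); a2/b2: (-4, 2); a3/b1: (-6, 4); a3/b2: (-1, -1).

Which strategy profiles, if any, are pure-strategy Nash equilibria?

(a1, b1)

Find each player's best response to every opponent strategy; NE are the intersections.
Firm A's best responses — vs b1: a1 (payoff 3); vs b2: a3 (payoff -1).
Firm B's best responses — vs a1: b1 (payoff -3); vs a2: b2 (payoff 2); vs a3: b1 (payoff 4).
The only mutual best response is (a1, b1); neither player gains by switching there.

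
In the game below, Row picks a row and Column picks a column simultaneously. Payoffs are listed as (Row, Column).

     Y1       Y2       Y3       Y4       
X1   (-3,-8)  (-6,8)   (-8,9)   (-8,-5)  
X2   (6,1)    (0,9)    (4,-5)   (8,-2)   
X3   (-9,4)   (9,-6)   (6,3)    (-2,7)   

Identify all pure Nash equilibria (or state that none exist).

A profile is a Nash equilibrium when each player is best-responding to the other.
Row's best responses — vs Y1: X2 (payoff 6); vs Y2: X3 (payoff 9); vs Y3: X3 (payoff 6); vs Y4: X2 (payoff 8).
Column's best responses — vs X1: Y3 (payoff 9); vs X2: Y2 (payoff 9); vs X3: Y4 (payoff 7).
No cell has both players best-responding. For instance, Row's best reply to Y3 is X3, but against X3 Column prefers Y4 over Y3.

There is no pure-strategy Nash equilibrium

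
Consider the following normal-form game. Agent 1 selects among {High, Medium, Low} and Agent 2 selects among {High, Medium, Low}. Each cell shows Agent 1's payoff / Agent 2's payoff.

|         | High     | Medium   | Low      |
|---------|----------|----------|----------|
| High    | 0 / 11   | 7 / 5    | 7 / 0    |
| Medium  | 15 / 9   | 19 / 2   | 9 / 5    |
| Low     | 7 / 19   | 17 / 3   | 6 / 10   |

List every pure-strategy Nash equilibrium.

A profile is a Nash equilibrium when each player is best-responding to the other.
Agent 1's best responses — vs High: Medium (payoff 15); vs Medium: Medium (payoff 19); vs Low: Medium (payoff 9).
Agent 2's best responses — vs High: High (payoff 11); vs Medium: High (payoff 9); vs Low: High (payoff 19).
The only mutual best response is (Medium, High); neither player gains by switching there.

(Medium, High)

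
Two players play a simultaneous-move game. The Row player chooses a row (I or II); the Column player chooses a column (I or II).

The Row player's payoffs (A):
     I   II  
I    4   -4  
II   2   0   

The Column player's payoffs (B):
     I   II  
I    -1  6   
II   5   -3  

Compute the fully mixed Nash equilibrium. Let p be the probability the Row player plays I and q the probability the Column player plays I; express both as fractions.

In a mixed NE each player is indifferent between their pure strategies, so the opponent's mix sets the indifference.
The Column player indifferent between I and II: p·(-1) + (1−p)·5 = p·6 + (1−p)·(-3) ⟹ 5 + (-6)p = (-3) + 9p ⟹ p = 8/15.
The Row player indifferent between I and II: q·4 + (1−q)·(-4) = q·2 + (1−q)·0 ⟹ (-4) + 8q = 0 + 2q ⟹ q = 2/3.

p = 8/15, q = 2/3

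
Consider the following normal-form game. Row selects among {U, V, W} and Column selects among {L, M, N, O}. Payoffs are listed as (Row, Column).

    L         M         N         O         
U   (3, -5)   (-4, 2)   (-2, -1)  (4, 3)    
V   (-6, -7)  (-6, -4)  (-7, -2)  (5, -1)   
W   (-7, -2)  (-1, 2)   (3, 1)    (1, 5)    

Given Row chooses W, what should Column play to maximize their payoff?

With Row fixed at W, Column's payoffs are: L → -2, M → 2, N → 1, O → 5.
The maximum is 5, achieved by O.

O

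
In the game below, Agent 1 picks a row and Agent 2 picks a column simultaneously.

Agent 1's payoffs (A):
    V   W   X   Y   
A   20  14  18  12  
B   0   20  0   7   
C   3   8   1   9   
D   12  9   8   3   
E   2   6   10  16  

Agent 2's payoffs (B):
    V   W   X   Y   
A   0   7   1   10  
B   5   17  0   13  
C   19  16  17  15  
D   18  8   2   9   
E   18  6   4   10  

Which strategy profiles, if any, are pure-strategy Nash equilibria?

(B, W)

Check mutual best responses: a cell is a NE iff neither player can gain by unilaterally deviating.
Agent 1's best responses — vs V: A (payoff 20); vs W: B (payoff 20); vs X: A (payoff 18); vs Y: E (payoff 16).
Agent 2's best responses — vs A: Y (payoff 10); vs B: W (payoff 17); vs C: V (payoff 19); vs D: V (payoff 18); vs E: V (payoff 18).
The only mutual best response is (B, W); neither player gains by switching there.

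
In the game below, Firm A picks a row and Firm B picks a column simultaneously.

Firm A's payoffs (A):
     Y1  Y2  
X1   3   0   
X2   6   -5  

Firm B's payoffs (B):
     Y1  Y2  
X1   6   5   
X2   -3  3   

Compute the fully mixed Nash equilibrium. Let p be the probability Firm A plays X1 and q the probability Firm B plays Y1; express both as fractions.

In a mixed NE each player is indifferent between their pure strategies, so the opponent's mix sets the indifference.
Firm B indifferent between Y1 and Y2: p·6 + (1−p)·(-3) = p·5 + (1−p)·3 ⟹ (-3) + 9p = 3 + 2p ⟹ p = 6/7.
Firm A indifferent between X1 and X2: q·3 + (1−q)·0 = q·6 + (1−q)·(-5) ⟹ 0 + 3q = (-5) + 11q ⟹ q = 5/8.

p = 6/7, q = 5/8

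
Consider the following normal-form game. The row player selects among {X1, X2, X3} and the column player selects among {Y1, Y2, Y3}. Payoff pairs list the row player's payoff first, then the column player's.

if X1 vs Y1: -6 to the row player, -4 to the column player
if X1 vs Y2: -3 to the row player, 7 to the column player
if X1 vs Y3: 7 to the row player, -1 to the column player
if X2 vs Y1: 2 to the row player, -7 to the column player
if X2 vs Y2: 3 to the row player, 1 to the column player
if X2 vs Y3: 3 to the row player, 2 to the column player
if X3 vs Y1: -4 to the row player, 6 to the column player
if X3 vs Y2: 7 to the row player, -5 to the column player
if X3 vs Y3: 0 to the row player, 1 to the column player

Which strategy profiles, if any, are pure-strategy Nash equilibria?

There is no pure-strategy Nash equilibrium

A profile is a Nash equilibrium when each player is best-responding to the other.
The row player's best responses — vs Y1: X2 (payoff 2); vs Y2: X3 (payoff 7); vs Y3: X1 (payoff 7).
The column player's best responses — vs X1: Y2 (payoff 7); vs X2: Y3 (payoff 2); vs X3: Y1 (payoff 6).
No cell has both players best-responding. For instance, the row player's best reply to Y1 is X2, but against X2 the column player prefers Y3 over Y1.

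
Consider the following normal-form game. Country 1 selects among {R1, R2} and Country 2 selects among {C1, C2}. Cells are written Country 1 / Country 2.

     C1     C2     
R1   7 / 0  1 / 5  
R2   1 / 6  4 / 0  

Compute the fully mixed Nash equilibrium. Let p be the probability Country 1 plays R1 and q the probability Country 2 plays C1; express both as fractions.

p = 6/11, q = 1/3

Each player's mixing probability is pinned down by making the *other* player indifferent.
Country 2 indifferent between C1 and C2: p·0 + (1−p)·6 = p·5 + (1−p)·0 ⟹ 6 + (-6)p = 0 + 5p ⟹ p = 6/11.
Country 1 indifferent between R1 and R2: q·7 + (1−q)·1 = q·1 + (1−q)·4 ⟹ 1 + 6q = 4 + (-3)q ⟹ q = 1/3.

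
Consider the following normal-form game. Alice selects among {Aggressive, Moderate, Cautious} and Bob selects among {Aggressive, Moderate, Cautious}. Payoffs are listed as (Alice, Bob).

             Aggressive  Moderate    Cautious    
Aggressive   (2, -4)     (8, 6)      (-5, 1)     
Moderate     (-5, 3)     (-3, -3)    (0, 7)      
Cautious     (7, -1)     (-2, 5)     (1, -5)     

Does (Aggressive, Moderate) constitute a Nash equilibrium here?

Yes

Holding Bob at Moderate: Alice gets 8 from Aggressive, versus -3 from Moderate, -2 from Cautious. No profitable deviation for Alice.
Holding Alice at Aggressive: Bob gets 6 from Moderate, versus -4 from Aggressive, 1 from Cautious. No profitable deviation for Bob either.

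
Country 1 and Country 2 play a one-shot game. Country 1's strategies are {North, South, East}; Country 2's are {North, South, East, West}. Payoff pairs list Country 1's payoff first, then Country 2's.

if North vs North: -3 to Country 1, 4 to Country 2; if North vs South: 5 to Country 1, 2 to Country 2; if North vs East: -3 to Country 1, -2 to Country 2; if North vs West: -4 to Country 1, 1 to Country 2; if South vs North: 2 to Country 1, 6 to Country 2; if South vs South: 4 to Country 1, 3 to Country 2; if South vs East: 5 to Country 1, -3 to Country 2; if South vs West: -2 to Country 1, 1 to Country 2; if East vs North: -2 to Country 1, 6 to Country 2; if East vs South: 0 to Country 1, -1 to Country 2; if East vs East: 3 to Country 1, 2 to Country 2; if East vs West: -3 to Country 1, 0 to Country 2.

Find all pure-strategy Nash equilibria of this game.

(South, North)

Check mutual best responses: a cell is a NE iff neither player can gain by unilaterally deviating.
Country 1's best responses — vs North: South (payoff 2); vs South: North (payoff 5); vs East: South (payoff 5); vs West: South (payoff -2).
Country 2's best responses — vs North: North (payoff 4); vs South: North (payoff 6); vs East: North (payoff 6).
The only mutual best response is (South, North); neither player gains by switching there.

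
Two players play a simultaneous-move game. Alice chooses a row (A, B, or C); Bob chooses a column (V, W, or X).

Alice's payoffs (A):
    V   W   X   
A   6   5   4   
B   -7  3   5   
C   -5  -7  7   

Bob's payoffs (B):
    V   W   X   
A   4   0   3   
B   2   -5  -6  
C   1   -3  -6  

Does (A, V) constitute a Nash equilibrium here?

Holding Bob at V: Alice gets 6 from A, versus -7 from B, -5 from C. No profitable deviation for Alice.
Holding Alice at A: Bob gets 4 from V, versus 0 from W, 3 from X. No profitable deviation for Bob either.

Yes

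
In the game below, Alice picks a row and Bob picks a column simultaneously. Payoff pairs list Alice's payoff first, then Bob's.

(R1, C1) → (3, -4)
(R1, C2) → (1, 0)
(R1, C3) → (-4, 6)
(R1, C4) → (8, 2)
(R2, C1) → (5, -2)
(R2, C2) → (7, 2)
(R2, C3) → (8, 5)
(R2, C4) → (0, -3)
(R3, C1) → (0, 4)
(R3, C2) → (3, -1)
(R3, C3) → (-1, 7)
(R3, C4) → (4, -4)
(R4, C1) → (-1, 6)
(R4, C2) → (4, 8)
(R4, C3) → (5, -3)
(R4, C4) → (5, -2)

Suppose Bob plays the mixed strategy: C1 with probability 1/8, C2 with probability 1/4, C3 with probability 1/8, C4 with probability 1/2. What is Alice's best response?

R1

Alice's best reply maximizes expected payoff against the mix.
R1: (1/8)·3 + (1/4)·1 + (1/8)·(-4) + (1/2)·8 = 33/8
R2: (1/8)·5 + (1/4)·7 + (1/8)·8 + (1/2)·0 = 27/8
R3: (1/8)·0 + (1/4)·3 + (1/8)·(-1) + (1/2)·4 = 21/8
R4: (1/8)·(-1) + (1/4)·4 + (1/8)·5 + (1/2)·5 = 4
Highest expected payoff is 33/8, from R1.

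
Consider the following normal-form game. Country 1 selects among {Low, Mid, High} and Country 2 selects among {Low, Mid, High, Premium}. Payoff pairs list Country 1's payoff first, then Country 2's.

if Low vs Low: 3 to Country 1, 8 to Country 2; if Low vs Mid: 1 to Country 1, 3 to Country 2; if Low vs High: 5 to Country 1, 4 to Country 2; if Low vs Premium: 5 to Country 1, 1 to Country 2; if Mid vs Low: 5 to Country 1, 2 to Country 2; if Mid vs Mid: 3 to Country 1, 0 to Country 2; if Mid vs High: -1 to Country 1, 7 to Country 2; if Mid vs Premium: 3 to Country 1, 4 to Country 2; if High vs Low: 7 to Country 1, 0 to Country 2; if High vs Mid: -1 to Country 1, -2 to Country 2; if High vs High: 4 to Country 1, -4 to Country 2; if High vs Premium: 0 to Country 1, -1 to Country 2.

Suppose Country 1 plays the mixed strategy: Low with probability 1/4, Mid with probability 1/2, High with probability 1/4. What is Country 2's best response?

Compute Country 2's expected payoff from each pure strategy against the given mix.
Low: (1/4)·8 + (1/2)·2 + (1/4)·0 = 3
Mid: (1/4)·3 + (1/2)·0 + (1/4)·(-2) = 1/4
High: (1/4)·4 + (1/2)·7 + (1/4)·(-4) = 7/2
Premium: (1/4)·1 + (1/2)·4 + (1/4)·(-1) = 2
Highest expected payoff is 7/2, from High.

High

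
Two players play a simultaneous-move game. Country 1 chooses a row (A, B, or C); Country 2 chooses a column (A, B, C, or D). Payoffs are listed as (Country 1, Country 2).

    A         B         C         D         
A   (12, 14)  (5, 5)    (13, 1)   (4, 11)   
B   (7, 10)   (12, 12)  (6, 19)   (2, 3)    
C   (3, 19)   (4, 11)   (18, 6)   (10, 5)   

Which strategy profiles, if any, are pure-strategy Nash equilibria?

(A, A)

A profile is a Nash equilibrium when each player is best-responding to the other.
Country 1's best responses — vs A: A (payoff 12); vs B: B (payoff 12); vs C: C (payoff 18); vs D: C (payoff 10).
Country 2's best responses — vs A: A (payoff 14); vs B: C (payoff 19); vs C: A (payoff 19).
The only mutual best response is (A, A); neither player gains by switching there.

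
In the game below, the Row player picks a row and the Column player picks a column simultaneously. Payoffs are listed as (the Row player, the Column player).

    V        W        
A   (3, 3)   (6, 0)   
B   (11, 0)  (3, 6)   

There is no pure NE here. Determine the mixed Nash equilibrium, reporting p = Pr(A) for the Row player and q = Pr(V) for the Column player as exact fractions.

p = 2/3, q = 3/11

Each player's mixing probability is pinned down by making the *other* player indifferent.
The Column player indifferent between V and W: p·3 + (1−p)·0 = p·0 + (1−p)·6 ⟹ 0 + 3p = 6 + (-6)p ⟹ p = 2/3.
The Row player indifferent between A and B: q·3 + (1−q)·6 = q·11 + (1−q)·3 ⟹ 6 + (-3)q = 3 + 8q ⟹ q = 3/11.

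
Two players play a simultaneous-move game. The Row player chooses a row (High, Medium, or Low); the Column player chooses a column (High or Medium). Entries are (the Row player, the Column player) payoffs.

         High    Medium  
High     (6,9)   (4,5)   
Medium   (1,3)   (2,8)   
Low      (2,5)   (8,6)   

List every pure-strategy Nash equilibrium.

A profile is a Nash equilibrium when each player is best-responding to the other.
The Row player's best responses — vs High: High (payoff 6); vs Medium: Low (payoff 8).
The Column player's best responses — vs High: High (payoff 9); vs Medium: Medium (payoff 8); vs Low: Medium (payoff 6).
Mutual best responses occur at (High, High) and (Low, Medium); at each, neither player gains by switching.

(High, High) and (Low, Medium)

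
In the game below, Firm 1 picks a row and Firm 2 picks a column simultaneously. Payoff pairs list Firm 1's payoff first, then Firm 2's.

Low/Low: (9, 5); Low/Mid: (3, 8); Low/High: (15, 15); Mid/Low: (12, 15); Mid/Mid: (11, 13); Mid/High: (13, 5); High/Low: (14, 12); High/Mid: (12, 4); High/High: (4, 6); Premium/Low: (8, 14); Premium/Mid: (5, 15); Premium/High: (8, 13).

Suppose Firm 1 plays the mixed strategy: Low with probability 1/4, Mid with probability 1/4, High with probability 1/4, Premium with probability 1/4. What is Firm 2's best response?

Compute Firm 2's expected payoff from each pure strategy against the given mix.
Low: (1/4)·5 + (1/4)·15 + (1/4)·12 + (1/4)·14 = 23/2
Mid: (1/4)·8 + (1/4)·13 + (1/4)·4 + (1/4)·15 = 10
High: (1/4)·15 + (1/4)·5 + (1/4)·6 + (1/4)·13 = 39/4
Highest expected payoff is 23/2, from Low.

Low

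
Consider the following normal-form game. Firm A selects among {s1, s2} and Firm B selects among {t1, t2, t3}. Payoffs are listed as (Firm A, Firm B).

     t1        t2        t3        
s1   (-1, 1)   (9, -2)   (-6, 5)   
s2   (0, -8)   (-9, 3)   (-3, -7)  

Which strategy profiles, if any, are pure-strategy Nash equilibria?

A profile is a Nash equilibrium when each player is best-responding to the other.
Firm A's best responses — vs t1: s2 (payoff 0); vs t2: s1 (payoff 9); vs t3: s2 (payoff -3).
Firm B's best responses — vs s1: t3 (payoff 5); vs s2: t2 (payoff 3).
No cell has both players best-responding. For instance, Firm A's best reply to t2 is s1, but against s1 Firm B prefers t3 over t2.

None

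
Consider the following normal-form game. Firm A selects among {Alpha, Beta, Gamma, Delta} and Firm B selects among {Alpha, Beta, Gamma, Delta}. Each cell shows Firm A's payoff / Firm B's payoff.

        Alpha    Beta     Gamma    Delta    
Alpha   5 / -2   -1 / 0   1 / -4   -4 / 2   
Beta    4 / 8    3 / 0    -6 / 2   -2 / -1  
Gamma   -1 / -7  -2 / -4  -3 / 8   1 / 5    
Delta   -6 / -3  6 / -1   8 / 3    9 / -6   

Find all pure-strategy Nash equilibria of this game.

Check mutual best responses: a cell is a NE iff neither player can gain by unilaterally deviating.
Firm A's best responses — vs Alpha: Alpha (payoff 5); vs Beta: Delta (payoff 6); vs Gamma: Delta (payoff 8); vs Delta: Delta (payoff 9).
Firm B's best responses — vs Alpha: Delta (payoff 2); vs Beta: Alpha (payoff 8); vs Gamma: Gamma (payoff 8); vs Delta: Gamma (payoff 3).
The only mutual best response is (Delta, Gamma); neither player gains by switching there.

(Delta, Gamma)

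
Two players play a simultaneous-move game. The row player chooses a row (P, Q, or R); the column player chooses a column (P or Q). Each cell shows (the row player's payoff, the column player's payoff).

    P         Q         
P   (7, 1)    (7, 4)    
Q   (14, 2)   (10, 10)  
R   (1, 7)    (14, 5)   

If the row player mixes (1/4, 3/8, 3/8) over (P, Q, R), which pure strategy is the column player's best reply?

Q

The column player's best reply maximizes expected payoff against the mix.
P: (1/4)·1 + (3/8)·2 + (3/8)·7 = 29/8
Q: (1/4)·4 + (3/8)·10 + (3/8)·5 = 53/8
Highest expected payoff is 53/8, from Q.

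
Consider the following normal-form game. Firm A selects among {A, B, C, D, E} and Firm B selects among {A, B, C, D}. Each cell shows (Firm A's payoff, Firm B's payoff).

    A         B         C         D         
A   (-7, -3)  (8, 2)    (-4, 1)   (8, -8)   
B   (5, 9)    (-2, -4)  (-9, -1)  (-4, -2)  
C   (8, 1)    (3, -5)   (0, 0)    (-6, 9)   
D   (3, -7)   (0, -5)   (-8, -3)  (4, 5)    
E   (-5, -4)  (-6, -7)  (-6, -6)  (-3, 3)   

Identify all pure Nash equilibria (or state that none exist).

Check mutual best responses: a cell is a NE iff neither player can gain by unilaterally deviating.
Firm A's best responses — vs A: C (payoff 8); vs B: A (payoff 8); vs C: C (payoff 0); vs D: A (payoff 8).
Firm B's best responses — vs A: B (payoff 2); vs B: A (payoff 9); vs C: D (payoff 9); vs D: D (payoff 5); vs E: D (payoff 3).
The only mutual best response is (A, B); neither player gains by switching there.

(A, B)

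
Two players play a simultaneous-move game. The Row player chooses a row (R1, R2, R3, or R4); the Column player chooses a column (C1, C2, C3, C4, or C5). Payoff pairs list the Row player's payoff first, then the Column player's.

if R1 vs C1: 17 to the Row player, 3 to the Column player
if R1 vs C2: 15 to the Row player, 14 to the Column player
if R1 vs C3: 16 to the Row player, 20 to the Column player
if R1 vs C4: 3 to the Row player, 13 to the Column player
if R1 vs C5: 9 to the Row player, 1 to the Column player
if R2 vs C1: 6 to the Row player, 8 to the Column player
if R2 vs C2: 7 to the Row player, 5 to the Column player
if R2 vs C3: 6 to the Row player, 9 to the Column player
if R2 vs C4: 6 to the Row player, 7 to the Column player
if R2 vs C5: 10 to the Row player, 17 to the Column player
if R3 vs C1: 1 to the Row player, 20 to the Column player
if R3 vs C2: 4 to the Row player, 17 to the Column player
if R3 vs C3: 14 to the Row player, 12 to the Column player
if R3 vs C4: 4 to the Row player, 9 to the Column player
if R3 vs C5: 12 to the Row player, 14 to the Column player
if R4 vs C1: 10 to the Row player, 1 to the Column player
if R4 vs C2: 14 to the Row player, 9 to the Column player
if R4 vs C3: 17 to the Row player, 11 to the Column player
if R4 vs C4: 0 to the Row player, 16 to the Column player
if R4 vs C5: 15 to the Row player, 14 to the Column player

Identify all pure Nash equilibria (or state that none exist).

There is no pure-strategy Nash equilibrium

A profile is a Nash equilibrium when each player is best-responding to the other.
The Row player's best responses — vs C1: R1 (payoff 17); vs C2: R1 (payoff 15); vs C3: R4 (payoff 17); vs C4: R2 (payoff 6); vs C5: R4 (payoff 15).
The Column player's best responses — vs R1: C3 (payoff 20); vs R2: C5 (payoff 17); vs R3: C1 (payoff 20); vs R4: C4 (payoff 16).
No cell has both players best-responding. For instance, the Row player's best reply to C3 is R4, but against R4 the Column player prefers C4 over C3.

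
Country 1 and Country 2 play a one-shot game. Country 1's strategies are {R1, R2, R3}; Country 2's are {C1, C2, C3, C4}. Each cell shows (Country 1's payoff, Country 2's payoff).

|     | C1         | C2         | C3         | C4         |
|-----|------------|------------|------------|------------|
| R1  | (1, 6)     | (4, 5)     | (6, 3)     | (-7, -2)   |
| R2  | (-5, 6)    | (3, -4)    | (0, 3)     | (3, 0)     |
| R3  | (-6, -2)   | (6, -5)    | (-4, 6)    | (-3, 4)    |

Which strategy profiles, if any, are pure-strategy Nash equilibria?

(R1, C1)

Check mutual best responses: a cell is a NE iff neither player can gain by unilaterally deviating.
Country 1's best responses — vs C1: R1 (payoff 1); vs C2: R3 (payoff 6); vs C3: R1 (payoff 6); vs C4: R2 (payoff 3).
Country 2's best responses — vs R1: C1 (payoff 6); vs R2: C1 (payoff 6); vs R3: C3 (payoff 6).
The only mutual best response is (R1, C1); neither player gains by switching there.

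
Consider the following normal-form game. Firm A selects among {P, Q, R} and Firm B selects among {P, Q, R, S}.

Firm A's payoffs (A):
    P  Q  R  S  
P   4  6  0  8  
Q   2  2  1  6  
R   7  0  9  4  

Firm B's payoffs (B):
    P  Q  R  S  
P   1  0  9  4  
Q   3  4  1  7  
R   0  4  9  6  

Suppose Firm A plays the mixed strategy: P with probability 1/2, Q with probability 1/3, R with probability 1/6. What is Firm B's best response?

Firm B's best reply maximizes expected payoff against the mix.
P: (1/2)·1 + (1/3)·3 + (1/6)·0 = 3/2
Q: (1/2)·0 + (1/3)·4 + (1/6)·4 = 2
R: (1/2)·9 + (1/3)·1 + (1/6)·9 = 19/3
S: (1/2)·4 + (1/3)·7 + (1/6)·6 = 16/3
Highest expected payoff is 19/3, from R.

R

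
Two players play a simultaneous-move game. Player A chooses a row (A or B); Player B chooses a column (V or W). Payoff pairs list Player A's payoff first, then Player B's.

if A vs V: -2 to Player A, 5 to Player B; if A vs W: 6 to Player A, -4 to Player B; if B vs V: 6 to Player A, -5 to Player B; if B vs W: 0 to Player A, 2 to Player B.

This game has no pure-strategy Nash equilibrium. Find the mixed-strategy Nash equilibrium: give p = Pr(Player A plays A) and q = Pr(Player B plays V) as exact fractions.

In a mixed NE each player is indifferent between their pure strategies, so the opponent's mix sets the indifference.
Player B indifferent between V and W: p·5 + (1−p)·(-5) = p·(-4) + (1−p)·2 ⟹ (-5) + 10p = 2 + (-6)p ⟹ p = 7/16.
Player A indifferent between A and B: q·(-2) + (1−q)·6 = q·6 + (1−q)·0 ⟹ 6 + (-8)q = 0 + 6q ⟹ q = 3/7.

p = 7/16, q = 3/7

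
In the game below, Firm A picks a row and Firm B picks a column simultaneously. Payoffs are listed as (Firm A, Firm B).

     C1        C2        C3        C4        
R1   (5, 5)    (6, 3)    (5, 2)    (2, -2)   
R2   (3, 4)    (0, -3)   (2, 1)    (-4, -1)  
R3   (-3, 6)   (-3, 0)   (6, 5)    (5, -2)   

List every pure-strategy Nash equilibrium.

(R1, C1)

Check mutual best responses: a cell is a NE iff neither player can gain by unilaterally deviating.
Firm A's best responses — vs C1: R1 (payoff 5); vs C2: R1 (payoff 6); vs C3: R3 (payoff 6); vs C4: R3 (payoff 5).
Firm B's best responses — vs R1: C1 (payoff 5); vs R2: C1 (payoff 4); vs R3: C1 (payoff 6).
The only mutual best response is (R1, C1); neither player gains by switching there.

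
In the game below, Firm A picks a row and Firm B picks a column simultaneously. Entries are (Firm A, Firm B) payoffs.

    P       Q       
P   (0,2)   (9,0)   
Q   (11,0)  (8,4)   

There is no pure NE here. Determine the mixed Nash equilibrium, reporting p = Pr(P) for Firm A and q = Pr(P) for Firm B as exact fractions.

Each player's mixing probability is pinned down by making the *other* player indifferent.
Firm B indifferent between P and Q: p·2 + (1−p)·0 = p·0 + (1−p)·4 ⟹ 0 + 2p = 4 + (-4)p ⟹ p = 2/3.
Firm A indifferent between P and Q: q·0 + (1−q)·9 = q·11 + (1−q)·8 ⟹ 9 + (-9)q = 8 + 3q ⟹ q = 1/12.

p = 2/3, q = 1/12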